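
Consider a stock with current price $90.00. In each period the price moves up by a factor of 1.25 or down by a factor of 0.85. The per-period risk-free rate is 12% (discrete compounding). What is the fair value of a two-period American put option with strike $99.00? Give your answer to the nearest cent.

Risk-neutral probability p = (1 + 0.12 − 0.85)/(1.25 − 0.85) = 0.2700/0.4000 = 0.6750
Terminal stock prices: S_uu = 140.6, S_ud = 95.62, S_dd = 65.02
Terminal payoffs (K − S): max(-41.62, 0) = 0, max(3.375, 0) = 3.375, max(33.98, 0) = 33.98
Node u (S = 112.5): continuation = 1/1.12·[0.6750·0.0000 + 0.3250·3.3750] = 0.9794; exercise value = 0.0000 ≤ continuation, so V_u = 0.9794
Node d (S = 76.5): continuation = 1/1.12·[0.6750·3.3750 + 0.3250·33.9750] = 11.8929; exercise value = 22.5000 > continuation, so V_d = 22.5000 (exercise)
Node 0 (S = 90): continuation = 1/1.12·[0.6750·0.9794 + 0.3250·22.5000] = 7.1193; exercise value = 9.0000 > continuation, so V_0 = 9.0000 (exercise)

$9.00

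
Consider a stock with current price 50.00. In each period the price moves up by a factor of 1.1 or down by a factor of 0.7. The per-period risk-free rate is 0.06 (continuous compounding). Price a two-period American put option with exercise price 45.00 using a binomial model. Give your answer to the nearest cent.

1.40

Risk-neutral probability p = (e^0.06 − 0.7)/(1.1 − 0.7) = 0.3618/0.4000 = 0.9046
Terminal stock prices: S_uu = 60.5, S_ud = 38.5, S_dd = 24.5
Terminal payoffs (K − S): max(-15.5, 0) = 0, max(6.5, 0) = 6.5, max(20.5, 0) = 20.5
Node u (S = 55): continuation = e^(−0.06)·[0.9046·0.0000 + 0.0954·6.5000] = 0.5840; exercise value = 0.0000 ≤ continuation, so V_u = 0.5840
Node d (S = 35): continuation = e^(−0.06)·[0.9046·6.5000 + 0.0954·20.5000] = 7.3794; exercise value = 10.0000 > continuation, so V_d = 10.0000 (exercise)
Node 0 (S = 50): continuation = e^(−0.06)·[0.9046·0.5840 + 0.0954·10.0000] = 1.3961; exercise value = 0.0000 ≤ continuation, so V_0 = 1.3961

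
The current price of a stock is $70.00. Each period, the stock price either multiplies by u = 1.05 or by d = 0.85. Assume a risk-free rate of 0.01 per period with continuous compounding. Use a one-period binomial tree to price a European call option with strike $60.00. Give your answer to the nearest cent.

$10.70

Risk-neutral probability p = (e^0.01 − 0.85)/(1.05 − 0.85) = 0.1601/0.2000 = 0.8003
Terminal stock prices: S_u = 73.5, S_d = 59.5
Terminal payoffs (S − K): max(13.5, 0) = 13.5, max(-0.5, 0) = 0
Node 0 (S = 70): V_0 = e^(−0.01)·[0.8003·13.5000 + 0.1997·0.0000] = 10.6959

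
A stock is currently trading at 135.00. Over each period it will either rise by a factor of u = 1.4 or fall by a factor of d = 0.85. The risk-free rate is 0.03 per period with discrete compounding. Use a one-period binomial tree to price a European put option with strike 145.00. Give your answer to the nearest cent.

19.76

Risk-neutral probability p = (1 + 0.03 − 0.85)/(1.4 − 0.85) = 0.1800/0.5500 = 0.3273
Terminal stock prices: S_u = 189, S_d = 114.8
Terminal payoffs (K − S): max(-44, 0) = 0, max(30.25, 0) = 30.25
Node 0 (S = 135): V_0 = 1/1.03·[0.3273·0.0000 + 0.6727·30.2500] = 19.7573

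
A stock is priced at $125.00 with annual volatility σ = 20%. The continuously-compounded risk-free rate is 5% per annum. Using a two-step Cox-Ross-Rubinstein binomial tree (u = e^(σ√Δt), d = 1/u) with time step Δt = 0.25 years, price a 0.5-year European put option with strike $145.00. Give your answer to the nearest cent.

CRR parameters: u = e^(σ√Δt) = e^(0.2·√0.25) = 1.1052, d = 1/u = 0.9048
Per-period rate: rΔt = 0.05·0.25 = 0.0125, so R = e^0.0125 = 1.0126
Risk-neutral probability p = (e^0.0125 − 0.9048)/(1.1052 − 0.9048) = 0.1077/0.2003 = 0.5378
Terminal stock prices: S_uu = 152.7, S_ud = 125, S_dd = 102.3
Terminal payoffs (K − S): max(-7.675, 0) = 0, max(20, 0) = 20, max(42.66, 0) = 42.66
Node u (S = 138.1): V_u = e^(−0.0125)·[0.5378·0.0000 + 0.4622·20.0000] = 9.1290
Node d (S = 113.1): V_d = e^(−0.0125)·[0.5378·20.0000 + 0.4622·42.6587] = 30.0941
Node 0 (S = 125): V_0 = e^(−0.0125)·[0.5378·9.1290 + 0.4622·30.0941] = 18.5851

$18.59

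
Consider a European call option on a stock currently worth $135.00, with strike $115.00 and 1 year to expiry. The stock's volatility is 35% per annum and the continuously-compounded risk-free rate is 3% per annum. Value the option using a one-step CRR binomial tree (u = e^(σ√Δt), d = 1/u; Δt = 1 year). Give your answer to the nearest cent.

CRR parameters: u = e^(σ√Δt) = e^(0.35·√1) = 1.4191, d = 1/u = 0.7047
Per-period rate: rΔt = 0.03·1 = 0.03, so R = e^0.03 = 1.0305
Risk-neutral probability p = (e^0.03 − 0.7047)/(1.4191 − 0.7047) = 0.3258/0.7144 = 0.4560
Terminal stock prices: S_u = 191.6, S_d = 95.13
Terminal payoffs (S − K): max(76.57, 0) = 76.57, max(-19.87, 0) = 0
Node 0 (S = 135): V_0 = e^(−0.03)·[0.4560·76.5741 + 0.5440·0.0000] = 33.8868

$33.89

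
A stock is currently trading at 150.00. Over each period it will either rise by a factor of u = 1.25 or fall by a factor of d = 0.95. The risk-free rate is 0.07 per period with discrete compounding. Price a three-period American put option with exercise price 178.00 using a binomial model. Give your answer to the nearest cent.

28.00

Risk-neutral probability p = (1 + 0.07 − 0.95)/(1.25 − 0.95) = 0.1200/0.3000 = 0.4000
Terminal stock prices: S_uuu = 293, S_uud = 222.7, S_udd = 169.2, S_ddd = 128.6
Terminal payoffs (K − S): max(-115, 0) = 0, max(-44.66, 0) = 0, max(8.781, 0) = 8.781, max(49.39, 0) = 49.39
Node uu (S = 234.4): continuation = 1/1.07·[0.4000·0.0000 + 0.6000·0.0000] = 0.0000; exercise value = 0.0000 ≤ continuation, so V_uu = 0.0000
Node ud (S = 178.1): continuation = 1/1.07·[0.4000·0.0000 + 0.6000·8.7812] = 4.9241; exercise value = 0.0000 ≤ continuation, so V_ud = 4.9241
Node dd (S = 135.4): continuation = 1/1.07·[0.4000·8.7812 + 0.6000·49.3938] = 30.9801; exercise value = 42.6250 > continuation, so V_dd = 42.6250 (exercise)
Node u (S = 187.5): continuation = 1/1.07·[0.4000·0.0000 + 0.6000·4.9241] = 2.7612; exercise value = 0.0000 ≤ continuation, so V_u = 2.7612
Node d (S = 142.5): continuation = 1/1.07·[0.4000·4.9241 + 0.6000·42.6250] = 25.7426; exercise value = 35.5000 > continuation, so V_d = 35.5000 (exercise)
Node 0 (S = 150): continuation = 1/1.07·[0.4000·2.7612 + 0.6000·35.5000] = 20.9388; exercise value = 28.0000 > continuation, so V_0 = 28.0000 (exercise)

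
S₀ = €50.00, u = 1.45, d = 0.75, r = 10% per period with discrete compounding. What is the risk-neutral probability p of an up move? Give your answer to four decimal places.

p = 0.5000

Risk-neutral probability p = (1 + 0.1 − 0.75)/(1.45 − 0.75) = 0.3500/0.7000 = 0.5000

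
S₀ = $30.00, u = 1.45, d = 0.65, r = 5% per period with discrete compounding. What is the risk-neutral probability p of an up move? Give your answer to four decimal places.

p = 0.5000

Risk-neutral probability p = (1 + 0.05 − 0.65)/(1.45 − 0.65) = 0.4000/0.8000 = 0.5000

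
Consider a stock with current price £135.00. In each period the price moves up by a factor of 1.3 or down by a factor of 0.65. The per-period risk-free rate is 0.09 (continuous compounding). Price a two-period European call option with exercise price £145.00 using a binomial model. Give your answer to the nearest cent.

Risk-neutral probability p = (e^0.09 − 0.65)/(1.3 − 0.65) = 0.4442/0.6500 = 0.6833
Terminal stock prices: S_uu = 228.2, S_ud = 114.1, S_dd = 57.04
Terminal payoffs (S − K): max(83.15, 0) = 83.15, max(-30.92, 0) = 0, max(-87.96, 0) = 0
Node u (S = 175.5): V_u = e^(−0.09)·[0.6833·83.1500 + 0.3167·0.0000] = 51.9297
Node d (S = 87.75): V_d = e^(−0.09)·[0.6833·0.0000 + 0.3167·0.0000] = 0.0000
Node 0 (S = 135): V_0 = e^(−0.09)·[0.6833·51.9297 + 0.3167·0.0000] = 32.4317

£32.43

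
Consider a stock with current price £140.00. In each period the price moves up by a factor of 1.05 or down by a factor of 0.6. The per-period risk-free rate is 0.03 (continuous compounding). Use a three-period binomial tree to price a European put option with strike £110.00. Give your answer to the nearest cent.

£2.18

Risk-neutral probability p = (e^0.03 − 0.6)/(1.05 − 0.6) = 0.4305/0.4500 = 0.9566
Terminal stock prices: S_uuu = 162.1, S_uud = 92.61, S_udd = 52.92, S_ddd = 30.24
Terminal payoffs (K − S): max(-52.07, 0) = 0, max(17.39, 0) = 17.39, max(57.08, 0) = 57.08, max(79.76, 0) = 79.76
Node uu (S = 154.3): V_uu = e^(−0.03)·[0.9566·0.0000 + 0.0434·17.3900] = 0.7330
Node ud (S = 88.2): V_ud = e^(−0.03)·[0.9566·17.3900 + 0.0434·57.0800] = 18.5490
Node dd (S = 50.4): V_dd = e^(−0.03)·[0.9566·57.0800 + 0.0434·79.7600] = 56.3490
Node u (S = 147): V_u = e^(−0.03)·[0.9566·0.7330 + 0.0434·18.5490] = 1.4623
Node d (S = 84): V_d = e^(−0.03)·[0.9566·18.5490 + 0.0434·56.3490] = 19.5941
Node 0 (S = 140): V_0 = e^(−0.03)·[0.9566·1.4623 + 0.0434·19.5941] = 2.1833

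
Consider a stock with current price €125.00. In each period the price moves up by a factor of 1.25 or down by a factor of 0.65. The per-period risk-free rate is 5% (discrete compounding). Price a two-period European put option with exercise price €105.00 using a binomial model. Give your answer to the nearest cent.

Risk-neutral probability p = (1 + 0.05 − 0.65)/(1.25 − 0.65) = 0.4000/0.6000 = 0.6667
Terminal stock prices: S_uu = 195.3, S_ud = 101.6, S_dd = 52.81
Terminal payoffs (K − S): max(-90.31, 0) = 0, max(3.438, 0) = 3.438, max(52.19, 0) = 52.19
Node u (S = 156.2): V_u = 1/1.05·[0.6667·0.0000 + 0.3333·3.4375] = 1.0913
Node d (S = 81.25): V_d = 1/1.05·[0.6667·3.4375 + 0.3333·52.1875] = 18.7500
Node 0 (S = 125): V_0 = 1/1.05·[0.6667·1.0913 + 0.3333·18.7500] = 6.6453

€6.65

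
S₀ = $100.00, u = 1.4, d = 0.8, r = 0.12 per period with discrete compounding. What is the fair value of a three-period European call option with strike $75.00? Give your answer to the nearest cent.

Risk-neutral probability p = (1 + 0.12 − 0.8)/(1.4 − 0.8) = 0.3200/0.6000 = 0.5333
Terminal stock prices: S_uuu = 274.4, S_uud = 156.8, S_udd = 89.6, S_ddd = 51.2
Terminal payoffs (S − K): max(199.4, 0) = 199.4, max(81.8, 0) = 81.8, max(14.6, 0) = 14.6, max(-23.8, 0) = 0
Node uu (S = 196): V_uu = 1/1.12·[0.5333·199.4000 + 0.4667·81.8000] = 129.0357
Node ud (S = 112): V_ud = 1/1.12·[0.5333·81.8000 + 0.4667·14.6000] = 45.0357
Node dd (S = 64): V_dd = 1/1.12·[0.5333·14.6000 + 0.4667·0.0000] = 6.9524
Node u (S = 140): V_u = 1/1.12·[0.5333·129.0357 + 0.4667·45.0357] = 80.2105
Node d (S = 80): V_d = 1/1.12·[0.5333·45.0357 + 0.4667·6.9524] = 24.3424
Node 0 (S = 100): V_0 = 1/1.12·[0.5333·80.2105 + 0.4667·24.3424] = 48.3381

$48.34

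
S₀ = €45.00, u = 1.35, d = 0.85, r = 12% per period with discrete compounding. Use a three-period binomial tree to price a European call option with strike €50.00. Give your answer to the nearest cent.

Risk-neutral probability p = (1 + 0.12 − 0.85)/(1.35 − 0.85) = 0.2700/0.5000 = 0.5400
Terminal stock prices: S_uuu = 110.7, S_uud = 69.71, S_udd = 43.89, S_ddd = 27.64
Terminal payoffs (S − K): max(60.72, 0) = 60.72, max(19.71, 0) = 19.71, max(-6.108, 0) = 0, max(-22.36, 0) = 0
Node uu (S = 82.01): V_uu = 1/1.12·[0.5400·60.7169 + 0.4600·19.7106] = 37.3696
Node ud (S = 51.64): V_ud = 1/1.12·[0.5400·19.7106 + 0.4600·0.0000] = 9.5033
Node dd (S = 32.51): V_dd = 1/1.12·[0.5400·0.0000 + 0.4600·0.0000] = 0.0000
Node u (S = 60.75): V_u = 1/1.12·[0.5400·37.3696 + 0.4600·9.5033] = 21.9207
Node d (S = 38.25): V_d = 1/1.12·[0.5400·9.5033 + 0.4600·0.0000] = 4.5820
Node 0 (S = 45): V_0 = 1/1.12·[0.5400·21.9207 + 0.4600·4.5820] = 12.4508

€12.45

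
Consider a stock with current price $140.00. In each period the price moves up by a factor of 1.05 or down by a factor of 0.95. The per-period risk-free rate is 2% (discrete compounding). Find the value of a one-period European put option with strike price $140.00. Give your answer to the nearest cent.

$2.06

Risk-neutral probability p = (1 + 0.02 − 0.95)/(1.05 − 0.95) = 0.0700/0.1000 = 0.7000
Terminal stock prices: S_u = 147, S_d = 133
Terminal payoffs (K − S): max(-7, 0) = 0, max(7, 0) = 7
Node 0 (S = 140): V_0 = 1/1.02·[0.7000·0.0000 + 0.3000·7.0000] = 2.0588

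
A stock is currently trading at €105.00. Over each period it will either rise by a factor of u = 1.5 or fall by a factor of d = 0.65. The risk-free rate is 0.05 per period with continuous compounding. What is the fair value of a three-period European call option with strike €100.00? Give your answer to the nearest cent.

€39.31

Risk-neutral probability p = (e^0.05 − 0.65)/(1.5 − 0.65) = 0.4013/0.8500 = 0.4721
Terminal stock prices: S_uuu = 354.4, S_uud = 153.6, S_udd = 66.54, S_ddd = 28.84
Terminal payoffs (S − K): max(254.4, 0) = 254.4, max(53.56, 0) = 53.56, max(-33.46, 0) = 0, max(-71.16, 0) = 0
Node uu (S = 236.2): V_uu = e^(−0.05)·[0.4721·254.3750 + 0.5279·53.5625] = 141.1271
Node ud (S = 102.4): V_ud = e^(−0.05)·[0.4721·53.5625 + 0.5279·0.0000] = 24.0528
Node dd (S = 44.36): V_dd = e^(−0.05)·[0.4721·0.0000 + 0.5279·0.0000] = 0.0000
Node u (S = 157.5): V_u = e^(−0.05)·[0.4721·141.1271 + 0.5279·24.0528] = 75.4531
Node d (S = 68.25): V_d = e^(−0.05)·[0.4721·24.0528 + 0.5279·0.0000] = 10.8011
Node 0 (S = 105): V_0 = e^(−0.05)·[0.4721·75.4531 + 0.5279·10.8011] = 39.3069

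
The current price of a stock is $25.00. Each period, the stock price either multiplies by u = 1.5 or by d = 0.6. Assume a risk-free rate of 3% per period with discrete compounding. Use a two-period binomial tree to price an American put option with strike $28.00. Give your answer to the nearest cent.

$7.88

Risk-neutral probability p = (1 + 0.03 − 0.6)/(1.5 − 0.6) = 0.4300/0.9000 = 0.4778
Terminal stock prices: S_uu = 56.25, S_ud = 22.5, S_dd = 9
Terminal payoffs (K − S): max(-28.25, 0) = 0, max(5.5, 0) = 5.5, max(19, 0) = 19
Node u (S = 37.5): continuation = 1/1.03·[0.4778·0.0000 + 0.5222·5.5000] = 2.7886; exercise value = 0.0000 ≤ continuation, so V_u = 2.7886
Node d (S = 15): continuation = 1/1.03·[0.4778·5.5000 + 0.5222·19.0000] = 12.1845; exercise value = 13.0000 > continuation, so V_d = 13.0000 (exercise)
Node 0 (S = 25): continuation = 1/1.03·[0.4778·2.7886 + 0.5222·13.0000] = 7.8847; exercise value = 3.0000 ≤ continuation, so V_0 = 7.8847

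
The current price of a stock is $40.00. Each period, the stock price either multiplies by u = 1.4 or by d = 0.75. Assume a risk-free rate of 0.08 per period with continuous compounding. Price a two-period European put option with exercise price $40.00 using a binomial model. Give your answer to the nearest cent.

$3.54

Risk-neutral probability p = (e^0.08 − 0.75)/(1.4 − 0.75) = 0.3333/0.6500 = 0.5127
Terminal stock prices: S_uu = 78.4, S_ud = 42, S_dd = 22.5
Terminal payoffs (K − S): max(-38.4, 0) = 0, max(-2, 0) = 0, max(17.5, 0) = 17.5
Node u (S = 56): V_u = e^(−0.08)·[0.5127·0.0000 + 0.4873·0.0000] = 0.0000
Node d (S = 30): V_d = e^(−0.08)·[0.5127·0.0000 + 0.4873·17.5000] = 7.8713
Node 0 (S = 40): V_0 = e^(−0.08)·[0.5127·0.0000 + 0.4873·7.8713] = 3.5404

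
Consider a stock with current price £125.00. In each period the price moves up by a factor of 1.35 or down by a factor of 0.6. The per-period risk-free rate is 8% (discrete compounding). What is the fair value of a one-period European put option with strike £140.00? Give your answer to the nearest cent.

Risk-neutral probability p = (1 + 0.08 − 0.6)/(1.35 − 0.6) = 0.4800/0.7500 = 0.6400
Terminal stock prices: S_u = 168.8, S_d = 75
Terminal payoffs (K − S): max(-28.75, 0) = 0, max(65, 0) = 65
Node 0 (S = 125): V_0 = 1/1.08·[0.6400·0.0000 + 0.3600·65.0000] = 21.6667

£21.67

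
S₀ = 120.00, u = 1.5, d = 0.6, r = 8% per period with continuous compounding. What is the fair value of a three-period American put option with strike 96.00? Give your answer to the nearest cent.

15.30

Risk-neutral probability p = (e^0.08 − 0.6)/(1.5 − 0.6) = 0.4833/0.9000 = 0.5370
Terminal stock prices: S_uuu = 405, S_uud = 162, S_udd = 64.8, S_ddd = 25.92
Terminal payoffs (K − S): max(-309, 0) = 0, max(-66, 0) = 0, max(31.2, 0) = 31.2, max(70.08, 0) = 70.08
Node uu (S = 270): continuation = e^(−0.08)·[0.5370·0.0000 + 0.4630·0.0000] = 0.0000; exercise value = 0.0000 ≤ continuation, so V_uu = 0.0000
Node ud (S = 108): continuation = e^(−0.08)·[0.5370·0.0000 + 0.4630·31.2000] = 13.3354; exercise value = 0.0000 ≤ continuation, so V_ud = 13.3354
Node dd (S = 43.2): continuation = e^(−0.08)·[0.5370·31.2000 + 0.4630·70.0800] = 45.4192; exercise value = 52.8000 > continuation, so V_dd = 52.8000 (exercise)
Node u (S = 180): continuation = e^(−0.08)·[0.5370·0.0000 + 0.4630·13.3354] = 5.6998; exercise value = 0.0000 ≤ continuation, so V_u = 5.6998
Node d (S = 72): continuation = e^(−0.08)·[0.5370·13.3354 + 0.4630·52.8000] = 29.1779; exercise value = 24.0000 ≤ continuation, so V_d = 29.1779
Node 0 (S = 120): continuation = e^(−0.08)·[0.5370·5.6998 + 0.4630·29.1779] = 15.2965; exercise value = 0.0000 ≤ continuation, so V_0 = 15.2965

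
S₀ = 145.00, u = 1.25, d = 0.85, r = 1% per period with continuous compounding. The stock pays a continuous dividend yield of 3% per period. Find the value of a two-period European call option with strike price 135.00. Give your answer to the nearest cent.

Per-period risk-free factor R = e^0.01 = 1.0101; dividend-adjusted growth = e^(0.01−0.03) = 0.9802.
Risk-neutral probability p = (0.9802 − 0.85)/(1.25 − 0.85) = 0.1302/0.4000 = 0.3255
Terminal stock prices: S_uu = 226.6, S_ud = 154.1, S_dd = 104.8
Terminal payoffs (S − K): max(91.56, 0) = 91.56, max(19.06, 0) = 19.06, max(-30.24, 0) = 0
Node u (S = 181.2): V_u = e^(−0.01)·[0.3255·91.5625 + 0.6745·19.0625] = 42.2365
Node d (S = 123.2): V_d = e^(−0.01)·[0.3255·19.0625 + 0.6745·0.0000] = 6.1430
Node 0 (S = 145): V_0 = e^(−0.01)·[0.3255·42.2365 + 0.6745·6.1430] = 17.7133

17.71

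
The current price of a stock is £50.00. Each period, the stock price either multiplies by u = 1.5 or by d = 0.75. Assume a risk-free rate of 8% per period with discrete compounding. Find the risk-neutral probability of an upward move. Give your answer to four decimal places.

p = 0.4400

Risk-neutral probability p = (1 + 0.08 − 0.75)/(1.5 − 0.75) = 0.3300/0.7500 = 0.4400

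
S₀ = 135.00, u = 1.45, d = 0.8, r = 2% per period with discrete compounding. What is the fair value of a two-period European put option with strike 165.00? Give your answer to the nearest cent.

36.68

Risk-neutral probability p = (1 + 0.02 − 0.8)/(1.45 − 0.8) = 0.2200/0.6500 = 0.3385
Terminal stock prices: S_uu = 283.8, S_ud = 156.6, S_dd = 86.4
Terminal payoffs (K − S): max(-118.8, 0) = 0, max(8.4, 0) = 8.4, max(78.6, 0) = 78.6
Node u (S = 195.8): V_u = 1/1.02·[0.3385·0.0000 + 0.6615·8.4000] = 5.4480
Node d (S = 108): V_d = 1/1.02·[0.3385·8.4000 + 0.6615·78.6000] = 53.7647
Node 0 (S = 135): V_0 = 1/1.02·[0.3385·5.4480 + 0.6615·53.7647] = 36.6778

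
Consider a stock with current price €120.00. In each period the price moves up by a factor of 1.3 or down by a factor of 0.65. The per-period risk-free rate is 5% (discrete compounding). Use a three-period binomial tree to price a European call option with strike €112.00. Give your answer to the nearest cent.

Risk-neutral probability p = (1 + 0.05 − 0.65)/(1.3 − 0.65) = 0.4000/0.6500 = 0.6154
Terminal stock prices: S_uuu = 263.6, S_uud = 131.8, S_udd = 65.91, S_ddd = 32.95
Terminal payoffs (S − K): max(151.6, 0) = 151.6, max(19.82, 0) = 19.82, max(-46.09, 0) = 0, max(-79.05, 0) = 0
Node uu (S = 202.8): V_uu = 1/1.05·[0.6154·151.6400 + 0.3846·19.8200] = 96.1333
Node ud (S = 101.4): V_ud = 1/1.05·[0.6154·19.8200 + 0.3846·0.0000] = 11.6161
Node dd (S = 50.7): V_dd = 1/1.05·[0.6154·0.0000 + 0.3846·0.0000] = 0.0000
Node u (S = 156): V_u = 1/1.05·[0.6154·96.1333 + 0.3846·11.6161] = 60.5969
Node d (S = 78): V_d = 1/1.05·[0.6154·11.6161 + 0.3846·0.0000] = 6.8080
Node 0 (S = 120): V_0 = 1/1.05·[0.6154·60.5969 + 0.3846·6.8080] = 38.0084

€38.01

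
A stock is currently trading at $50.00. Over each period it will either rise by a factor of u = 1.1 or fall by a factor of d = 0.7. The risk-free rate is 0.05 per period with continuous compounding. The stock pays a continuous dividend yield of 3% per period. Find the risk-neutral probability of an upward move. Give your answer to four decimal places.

Per-period risk-free factor R = e^0.05 = 1.0513; dividend-adjusted growth = e^(0.05−0.03) = 1.0202.
Risk-neutral probability p = (1.0202 − 0.7)/(1.1 − 0.7) = 0.3202/0.4000 = 0.8005

p = 0.8005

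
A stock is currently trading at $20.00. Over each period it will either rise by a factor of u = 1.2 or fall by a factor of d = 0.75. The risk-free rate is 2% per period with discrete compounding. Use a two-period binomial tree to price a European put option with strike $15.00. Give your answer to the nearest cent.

$0.58

Risk-neutral probability p = (1 + 0.02 − 0.75)/(1.2 − 0.75) = 0.2700/0.4500 = 0.6000
Terminal stock prices: S_uu = 28.8, S_ud = 18, S_dd = 11.25
Terminal payoffs (K − S): max(-13.8, 0) = 0, max(-3, 0) = 0, max(3.75, 0) = 3.75
Node u (S = 24): V_u = 1/1.02·[0.6000·0.0000 + 0.4000·0.0000] = 0.0000
Node d (S = 15): V_d = 1/1.02·[0.6000·0.0000 + 0.4000·3.7500] = 1.4706
Node 0 (S = 20): V_0 = 1/1.02·[0.6000·0.0000 + 0.4000·1.4706] = 0.5767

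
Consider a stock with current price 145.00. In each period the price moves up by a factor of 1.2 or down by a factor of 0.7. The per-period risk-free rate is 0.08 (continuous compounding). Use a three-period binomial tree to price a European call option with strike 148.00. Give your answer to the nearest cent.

Risk-neutral probability p = (e^0.08 − 0.7)/(1.2 − 0.7) = 0.3833/0.5000 = 0.7666
Terminal stock prices: S_uuu = 250.6, S_uud = 146.2, S_udd = 85.26, S_ddd = 49.73
Terminal payoffs (S − K): max(102.6, 0) = 102.6, max(-1.84, 0) = 0, max(-62.74, 0) = 0, max(-98.27, 0) = 0
Node uu (S = 208.8): V_uu = e^(−0.08)·[0.7666·102.5600 + 0.2334·0.0000] = 72.5753
Node ud (S = 121.8): V_ud = e^(−0.08)·[0.7666·0.0000 + 0.2334·0.0000] = 0.0000
Node dd (S = 71.05): V_dd = e^(−0.08)·[0.7666·0.0000 + 0.2334·0.0000] = 0.0000
Node u (S = 174): V_u = e^(−0.08)·[0.7666·72.5753 + 0.2334·0.0000] = 51.3569
Node d (S = 101.5): V_d = e^(−0.08)·[0.7666·0.0000 + 0.2334·0.0000] = 0.0000
Node 0 (S = 145): V_0 = e^(−0.08)·[0.7666·51.3569 + 0.2334·0.0000] = 36.3421

36.34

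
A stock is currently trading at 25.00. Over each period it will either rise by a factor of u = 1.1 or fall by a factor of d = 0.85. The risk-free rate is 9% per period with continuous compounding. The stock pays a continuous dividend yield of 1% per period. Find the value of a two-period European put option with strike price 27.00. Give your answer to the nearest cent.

Per-period risk-free factor R = e^0.09 = 1.0942; dividend-adjusted growth = e^(0.09−0.01) = 1.0833.
Risk-neutral probability p = (1.0833 − 0.85)/(1.1 − 0.85) = 0.2333/0.2500 = 0.9331
Terminal stock prices: S_uu = 30.25, S_ud = 23.38, S_dd = 18.06
Terminal payoffs (K − S): max(-3.25, 0) = 0, max(3.625, 0) = 3.625, max(8.938, 0) = 8.938
Node u (S = 27.5): V_u = e^(−0.09)·[0.9331·0.0000 + 0.0669·3.6250] = 0.2215
Node d (S = 21.25): V_d = e^(−0.09)·[0.9331·3.6250 + 0.0669·8.9375] = 3.6376
Node 0 (S = 25): V_0 = e^(−0.09)·[0.9331·0.2215 + 0.0669·3.6376] = 0.4111

0.41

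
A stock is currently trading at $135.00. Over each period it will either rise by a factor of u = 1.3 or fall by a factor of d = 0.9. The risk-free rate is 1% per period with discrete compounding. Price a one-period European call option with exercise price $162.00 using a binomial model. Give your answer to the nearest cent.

$3.68

Risk-neutral probability p = (1 + 0.01 − 0.9)/(1.3 − 0.9) = 0.1100/0.4000 = 0.2750
Terminal stock prices: S_u = 175.5, S_d = 121.5
Terminal payoffs (S − K): max(13.5, 0) = 13.5, max(-40.5, 0) = 0
Node 0 (S = 135): V_0 = 1/1.01·[0.2750·13.5000 + 0.7250·0.0000] = 3.6757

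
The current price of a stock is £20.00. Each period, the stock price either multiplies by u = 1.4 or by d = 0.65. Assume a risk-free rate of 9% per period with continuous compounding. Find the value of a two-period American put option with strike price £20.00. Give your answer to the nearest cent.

£2.97

Risk-neutral probability p = (e^0.09 − 0.65)/(1.4 − 0.65) = 0.4442/0.7500 = 0.5922
Terminal stock prices: S_uu = 39.2, S_ud = 18.2, S_dd = 8.45
Terminal payoffs (K − S): max(-19.2, 0) = 0, max(1.8, 0) = 1.8, max(11.55, 0) = 11.55
Node u (S = 28): continuation = e^(−0.09)·[0.5922·0.0000 + 0.4078·1.8000] = 0.6708; exercise value = 0.0000 ≤ continuation, so V_u = 0.6708
Node d (S = 13): continuation = e^(−0.09)·[0.5922·1.8000 + 0.4078·11.5500] = 5.2786; exercise value = 7.0000 > continuation, so V_d = 7.0000 (exercise)
Node 0 (S = 20): continuation = e^(−0.09)·[0.5922·0.6708 + 0.4078·7.0000] = 2.9718; exercise value = 0.0000 ≤ continuation, so V_0 = 2.9718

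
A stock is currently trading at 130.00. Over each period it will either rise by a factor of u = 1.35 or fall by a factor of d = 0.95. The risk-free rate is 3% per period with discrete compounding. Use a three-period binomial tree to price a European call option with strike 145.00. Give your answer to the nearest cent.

13.02

Risk-neutral probability p = (1 + 0.03 − 0.95)/(1.35 − 0.95) = 0.0800/0.4000 = 0.2000
Terminal stock prices: S_uuu = 319.8, S_uud = 225.1, S_udd = 158.4, S_ddd = 111.5
Terminal payoffs (S − K): max(174.8, 0) = 174.8, max(80.08, 0) = 80.08, max(13.39, 0) = 13.39, max(-33.54, 0) = 0
Node uu (S = 236.9): V_uu = 1/1.03·[0.2000·174.8488 + 0.8000·80.0788] = 96.1483
Node ud (S = 166.7): V_ud = 1/1.03·[0.2000·80.0788 + 0.8000·13.3887] = 25.9483
Node dd (S = 117.3): V_dd = 1/1.03·[0.2000·13.3887 + 0.8000·0.0000] = 2.5998
Node u (S = 175.5): V_u = 1/1.03·[0.2000·96.1483 + 0.8000·25.9483] = 38.8236
Node d (S = 123.5): V_d = 1/1.03·[0.2000·25.9483 + 0.8000·2.5998] = 7.0577
Node 0 (S = 130): V_0 = 1/1.03·[0.2000·38.8236 + 0.8000·7.0577] = 13.0203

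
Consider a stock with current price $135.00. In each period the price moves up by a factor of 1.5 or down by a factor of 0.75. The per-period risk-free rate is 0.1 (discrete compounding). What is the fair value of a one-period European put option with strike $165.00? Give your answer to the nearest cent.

$30.91

Risk-neutral probability p = (1 + 0.1 − 0.75)/(1.5 − 0.75) = 0.3500/0.7500 = 0.4667
Terminal stock prices: S_u = 202.5, S_d = 101.2
Terminal payoffs (K − S): max(-37.5, 0) = 0, max(63.75, 0) = 63.75
Node 0 (S = 135): V_0 = 1/1.1·[0.4667·0.0000 + 0.5333·63.7500] = 30.9091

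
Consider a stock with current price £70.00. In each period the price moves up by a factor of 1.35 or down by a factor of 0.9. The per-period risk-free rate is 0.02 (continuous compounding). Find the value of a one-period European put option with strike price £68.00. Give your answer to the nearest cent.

£3.59

Risk-neutral probability p = (e^0.02 − 0.9)/(1.35 − 0.9) = 0.1202/0.4500 = 0.2671
Terminal stock prices: S_u = 94.5, S_d = 63
Terminal payoffs (K − S): max(-26.5, 0) = 0, max(5, 0) = 5
Node 0 (S = 70): V_0 = e^(−0.02)·[0.2671·0.0000 + 0.7329·5.0000] = 3.5919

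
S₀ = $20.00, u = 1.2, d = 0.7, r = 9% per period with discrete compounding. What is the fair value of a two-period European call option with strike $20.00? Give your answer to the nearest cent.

$4.51

Risk-neutral probability p = (1 + 0.09 − 0.7)/(1.2 − 0.7) = 0.3900/0.5000 = 0.7800
Terminal stock prices: S_uu = 28.8, S_ud = 16.8, S_dd = 9.8
Terminal payoffs (S − K): max(8.8, 0) = 8.8, max(-3.2, 0) = 0, max(-10.2, 0) = 0
Node u (S = 24): V_u = 1/1.09·[0.7800·8.8000 + 0.2200·0.0000] = 6.2972
Node d (S = 14): V_d = 1/1.09·[0.7800·0.0000 + 0.2200·0.0000] = 0.0000
Node 0 (S = 20): V_0 = 1/1.09·[0.7800·6.2972 + 0.2200·0.0000] = 4.5063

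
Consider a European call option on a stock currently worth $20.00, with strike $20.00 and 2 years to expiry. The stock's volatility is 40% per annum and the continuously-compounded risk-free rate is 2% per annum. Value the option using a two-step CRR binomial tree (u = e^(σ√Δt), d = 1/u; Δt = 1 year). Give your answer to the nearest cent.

$4.27

CRR parameters: u = e^(σ√Δt) = e^(0.4·√1) = 1.4918, d = 1/u = 0.6703
Per-period rate: rΔt = 0.02·1 = 0.02, so R = e^0.02 = 1.0202
Risk-neutral probability p = (e^0.02 − 0.6703)/(1.4918 − 0.6703) = 0.3499/0.8215 = 0.4259
Terminal stock prices: S_uu = 44.51, S_ud = 20, S_dd = 8.987
Terminal payoffs (S − K): max(24.51, 0) = 24.51, max(0, 0) = 0, max(-11.01, 0) = 0
Node u (S = 29.84): V_u = e^(−0.02)·[0.4259·24.5108 + 0.5741·0.0000] = 10.2325
Node d (S = 13.41): V_d = e^(−0.02)·[0.4259·0.0000 + 0.5741·0.0000] = 0.0000
Node 0 (S = 20): V_0 = e^(−0.02)·[0.4259·10.2325 + 0.5741·0.0000] = 4.2718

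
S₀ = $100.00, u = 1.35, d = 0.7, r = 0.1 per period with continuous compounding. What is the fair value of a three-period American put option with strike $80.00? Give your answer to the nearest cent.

Risk-neutral probability p = (e^0.1 − 0.7)/(1.35 − 0.7) = 0.4052/0.6500 = 0.6233
Terminal stock prices: S_uuu = 246, S_uud = 127.6, S_udd = 66.15, S_ddd = 34.3
Terminal payoffs (K − S): max(-166, 0) = 0, max(-47.58, 0) = 0, max(13.85, 0) = 13.85, max(45.7, 0) = 45.7
Node uu (S = 182.3): continuation = e^(−0.1)·[0.6233·0.0000 + 0.3767·0.0000] = 0.0000; exercise value = 0.0000 ≤ continuation, so V_uu = 0.0000
Node ud (S = 94.5): continuation = e^(−0.1)·[0.6233·0.0000 + 0.3767·13.8500] = 4.7203; exercise value = 0.0000 ≤ continuation, so V_ud = 4.7203
Node dd (S = 49): continuation = e^(−0.1)·[0.6233·13.8500 + 0.3767·45.7000] = 23.3870; exercise value = 31.0000 > continuation, so V_dd = 31.0000 (exercise)
Node u (S = 135): continuation = e^(−0.1)·[0.6233·0.0000 + 0.3767·4.7203] = 1.6088; exercise value = 0.0000 ≤ continuation, so V_u = 1.6088
Node d (S = 70): continuation = e^(−0.1)·[0.6233·4.7203 + 0.3767·31.0000] = 13.2277; exercise value = 10.0000 ≤ continuation, so V_d = 13.2277
Node 0 (S = 100): continuation = e^(−0.1)·[0.6233·1.6088 + 0.3767·13.2277] = 5.4156; exercise value = 0.0000 ≤ continuation, so V_0 = 5.4156

$5.42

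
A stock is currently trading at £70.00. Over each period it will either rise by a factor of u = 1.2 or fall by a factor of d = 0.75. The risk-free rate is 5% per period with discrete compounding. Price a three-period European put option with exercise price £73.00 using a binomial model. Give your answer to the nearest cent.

Risk-neutral probability p = (1 + 0.05 − 0.75)/(1.2 − 0.75) = 0.3000/0.4500 = 0.6667
Terminal stock prices: S_uuu = 121, S_uud = 75.6, S_udd = 47.25, S_ddd = 29.53
Terminal payoffs (K − S): max(-47.96, 0) = 0, max(-2.6, 0) = 0, max(25.75, 0) = 25.75, max(43.47, 0) = 43.47
Node uu (S = 100.8): V_uu = 1/1.05·[0.6667·0.0000 + 0.3333·0.0000] = 0.0000
Node ud (S = 63): V_ud = 1/1.05·[0.6667·0.0000 + 0.3333·25.7500] = 8.1746
Node dd (S = 39.38): V_dd = 1/1.05·[0.6667·25.7500 + 0.3333·43.4688] = 30.1488
Node u (S = 84): V_u = 1/1.05·[0.6667·0.0000 + 0.3333·8.1746] = 2.5951
Node d (S = 52.5): V_d = 1/1.05·[0.6667·8.1746 + 0.3333·30.1488] = 14.7613
Node 0 (S = 70): V_0 = 1/1.05·[0.6667·2.5951 + 0.3333·14.7613] = 6.3338

£6.33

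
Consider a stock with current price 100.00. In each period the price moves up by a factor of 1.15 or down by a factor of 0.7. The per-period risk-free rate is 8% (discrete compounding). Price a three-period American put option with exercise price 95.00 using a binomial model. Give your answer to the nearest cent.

Risk-neutral probability p = (1 + 0.08 − 0.7)/(1.15 − 0.7) = 0.3800/0.4500 = 0.8444
Terminal stock prices: S_uuu = 152.1, S_uud = 92.57, S_udd = 56.35, S_ddd = 34.3
Terminal payoffs (K − S): max(-57.09, 0) = 0, max(2.425, 0) = 2.425, max(38.65, 0) = 38.65, max(60.7, 0) = 60.7
Node uu (S = 132.2): continuation = 1/1.08·[0.8444·0.0000 + 0.1556·2.4250] = 0.3493; exercise value = 0.0000 ≤ continuation, so V_uu = 0.3493
Node ud (S = 80.5): continuation = 1/1.08·[0.8444·2.4250 + 0.1556·38.6500] = 7.4630; exercise value = 14.5000 > continuation, so V_ud = 14.5000 (exercise)
Node dd (S = 49): continuation = 1/1.08·[0.8444·38.6500 + 0.1556·60.7000] = 38.9630; exercise value = 46.0000 > continuation, so V_dd = 46.0000 (exercise)
Node u (S = 115): continuation = 1/1.08·[0.8444·0.3493 + 0.1556·14.5000] = 2.3616; exercise value = 0.0000 ≤ continuation, so V_u = 2.3616
Node d (S = 70): continuation = 1/1.08·[0.8444·14.5000 + 0.1556·46.0000] = 17.9630; exercise value = 25.0000 > continuation, so V_d = 25.0000 (exercise)
Node 0 (S = 100): continuation = 1/1.08·[0.8444·2.3616 + 0.1556·25.0000] = 5.4473; exercise value = 0.0000 ≤ continuation, so V_0 = 5.4473

5.45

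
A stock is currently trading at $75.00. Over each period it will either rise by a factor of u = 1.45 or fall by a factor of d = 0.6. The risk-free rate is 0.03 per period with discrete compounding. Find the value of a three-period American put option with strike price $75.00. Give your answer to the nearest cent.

Risk-neutral probability p = (1 + 0.03 − 0.6)/(1.45 − 0.6) = 0.4300/0.8500 = 0.5059
Terminal stock prices: S_uuu = 228.6, S_uud = 94.61, S_udd = 39.15, S_ddd = 16.2
Terminal payoffs (K − S): max(-153.6, 0) = 0, max(-19.61, 0) = 0, max(35.85, 0) = 35.85, max(58.8, 0) = 58.8
Node uu (S = 157.7): continuation = 1/1.03·[0.5059·0.0000 + 0.4941·0.0000] = 0.0000; exercise value = 0.0000 ≤ continuation, so V_uu = 0.0000
Node ud (S = 65.25): continuation = 1/1.03·[0.5059·0.0000 + 0.4941·35.8500] = 17.1982; exercise value = 9.7500 ≤ continuation, so V_ud = 17.1982
Node dd (S = 27): continuation = 1/1.03·[0.5059·35.8500 + 0.4941·58.8000] = 45.8155; exercise value = 48.0000 > continuation, so V_dd = 48.0000 (exercise)
Node u (S = 108.8): continuation = 1/1.03·[0.5059·0.0000 + 0.4941·17.1982] = 8.2504; exercise value = 0.0000 ≤ continuation, so V_u = 8.2504
Node d (S = 45): continuation = 1/1.03·[0.5059·17.1982 + 0.4941·48.0000] = 31.4737; exercise value = 30.0000 ≤ continuation, so V_d = 31.4737
Node 0 (S = 75): continuation = 1/1.03·[0.5059·8.2504 + 0.4941·31.4737] = 19.1509; exercise value = 0.0000 ≤ continuation, so V_0 = 19.1509

$19.15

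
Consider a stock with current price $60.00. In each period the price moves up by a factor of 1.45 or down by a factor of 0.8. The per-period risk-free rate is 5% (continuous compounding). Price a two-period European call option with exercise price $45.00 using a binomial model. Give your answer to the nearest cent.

$21.53

Risk-neutral probability p = (e^0.05 − 0.8)/(1.45 − 0.8) = 0.2513/0.6500 = 0.3866
Terminal stock prices: S_uu = 126.2, S_ud = 69.6, S_dd = 38.4
Terminal payoffs (S − K): max(81.15, 0) = 81.15, max(24.6, 0) = 24.6, max(-6.6, 0) = 0
Node u (S = 87): V_u = e^(−0.05)·[0.3866·81.1500 + 0.6134·24.6000] = 44.1947
Node d (S = 48): V_d = e^(−0.05)·[0.3866·24.6000 + 0.6134·0.0000] = 9.0459
Node 0 (S = 60): V_0 = e^(−0.05)·[0.3866·44.1947 + 0.6134·9.0459] = 21.5295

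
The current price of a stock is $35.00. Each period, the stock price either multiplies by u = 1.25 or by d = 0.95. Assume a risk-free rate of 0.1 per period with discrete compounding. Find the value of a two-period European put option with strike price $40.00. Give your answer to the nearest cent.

$1.74

Risk-neutral probability p = (1 + 0.1 − 0.95)/(1.25 − 0.95) = 0.1500/0.3000 = 0.5000
Terminal stock prices: S_uu = 54.69, S_ud = 41.56, S_dd = 31.59
Terminal payoffs (K − S): max(-14.69, 0) = 0, max(-1.562, 0) = 0, max(8.413, 0) = 8.413
Node u (S = 43.75): V_u = 1/1.1·[0.5000·0.0000 + 0.5000·0.0000] = 0.0000
Node d (S = 33.25): V_d = 1/1.1·[0.5000·0.0000 + 0.5000·8.4125] = 3.8239
Node 0 (S = 35): V_0 = 1/1.1·[0.5000·0.0000 + 0.5000·3.8239] = 1.7381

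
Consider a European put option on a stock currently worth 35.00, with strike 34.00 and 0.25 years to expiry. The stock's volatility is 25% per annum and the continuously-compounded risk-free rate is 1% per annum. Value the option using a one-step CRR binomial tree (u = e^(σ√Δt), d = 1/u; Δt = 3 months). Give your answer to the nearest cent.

CRR parameters: u = e^(σ√Δt) = e^(0.25·√0.25) = 1.1331, d = 1/u = 0.8825
Per-period rate: rΔt = 0.01·0.25 = 0.0025, so R = e^0.0025 = 1.0025
Risk-neutral probability p = (e^0.0025 − 0.8825)/(1.1331 − 0.8825) = 0.1200/0.2507 = 0.4788
Terminal stock prices: S_u = 39.66, S_d = 30.89
Terminal payoffs (K − S): max(-5.66, 0) = 0, max(3.113, 0) = 3.113
Node 0 (S = 35): V_0 = e^(−0.0025)·[0.4788·0.0000 + 0.5212·3.1126] = 1.6183

1.62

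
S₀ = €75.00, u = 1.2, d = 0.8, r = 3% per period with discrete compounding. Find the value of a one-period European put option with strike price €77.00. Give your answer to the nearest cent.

Risk-neutral probability p = (1 + 0.03 − 0.8)/(1.2 − 0.8) = 0.2300/0.4000 = 0.5750
Terminal stock prices: S_u = 90, S_d = 60
Terminal payoffs (K − S): max(-13, 0) = 0, max(17, 0) = 17
Node 0 (S = 75): V_0 = 1/1.03·[0.5750·0.0000 + 0.4250·17.0000] = 7.0146

€7.01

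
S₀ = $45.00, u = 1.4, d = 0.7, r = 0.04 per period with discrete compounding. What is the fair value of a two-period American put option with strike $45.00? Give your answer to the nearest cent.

$6.88

Risk-neutral probability p = (1 + 0.04 − 0.7)/(1.4 − 0.7) = 0.3400/0.7000 = 0.4857
Terminal stock prices: S_uu = 88.2, S_ud = 44.1, S_dd = 22.05
Terminal payoffs (K − S): max(-43.2, 0) = 0, max(0.9, 0) = 0.9, max(22.95, 0) = 22.95
Node u (S = 63): continuation = 1/1.04·[0.4857·0.0000 + 0.5143·0.9000] = 0.4451; exercise value = 0.0000 ≤ continuation, so V_u = 0.4451
Node d (S = 31.5): continuation = 1/1.04·[0.4857·0.9000 + 0.5143·22.9500] = 11.7692; exercise value = 13.5000 > continuation, so V_d = 13.5000 (exercise)
Node 0 (S = 45): continuation = 1/1.04·[0.4857·0.4451 + 0.5143·13.5000] = 6.8837; exercise value = 0.0000 ≤ continuation, so V_0 = 6.8837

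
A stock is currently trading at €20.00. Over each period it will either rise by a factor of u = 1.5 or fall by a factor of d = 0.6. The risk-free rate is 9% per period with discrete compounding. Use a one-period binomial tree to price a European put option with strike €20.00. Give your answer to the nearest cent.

€3.34

Risk-neutral probability p = (1 + 0.09 − 0.6)/(1.5 − 0.6) = 0.4900/0.9000 = 0.5444
Terminal stock prices: S_u = 30, S_d = 12
Terminal payoffs (K − S): max(-10, 0) = 0, max(8, 0) = 8
Node 0 (S = 20): V_0 = 1/1.09·[0.5444·0.0000 + 0.4556·8.0000] = 3.3435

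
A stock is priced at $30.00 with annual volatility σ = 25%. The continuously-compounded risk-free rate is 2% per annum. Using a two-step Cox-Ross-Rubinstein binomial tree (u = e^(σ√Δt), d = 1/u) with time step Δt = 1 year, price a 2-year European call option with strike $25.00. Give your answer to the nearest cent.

$7.76

CRR parameters: u = e^(σ√Δt) = e^(0.25·√1) = 1.2840, d = 1/u = 0.7788
Per-period rate: rΔt = 0.02·1 = 0.02, so R = e^0.02 = 1.0202
Risk-neutral probability p = (e^0.02 − 0.7788)/(1.2840 − 0.7788) = 0.2414/0.5052 = 0.4778
Terminal stock prices: S_uu = 49.46, S_ud = 30, S_dd = 18.2
Terminal payoffs (S − K): max(24.46, 0) = 24.46, max(5, 0) = 5, max(-6.804, 0) = 0
Node u (S = 38.52): V_u = e^(−0.02)·[0.4778·24.4616 + 0.5222·5.0000] = 14.0158
Node d (S = 23.36): V_d = e^(−0.02)·[0.4778·5.0000 + 0.5222·0.0000] = 2.3417
Node 0 (S = 30): V_0 = e^(−0.02)·[0.4778·14.0158 + 0.5222·2.3417] = 7.7629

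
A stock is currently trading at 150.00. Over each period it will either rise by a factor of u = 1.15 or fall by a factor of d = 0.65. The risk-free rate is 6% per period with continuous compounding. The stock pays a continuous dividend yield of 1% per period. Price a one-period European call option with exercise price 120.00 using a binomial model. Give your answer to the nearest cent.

39.68

Per-period risk-free factor R = e^0.06 = 1.0618; dividend-adjusted growth = e^(0.06−0.01) = 1.0513.
Risk-neutral probability p = (1.0513 − 0.65)/(1.15 − 0.65) = 0.4013/0.5000 = 0.8025
Terminal stock prices: S_u = 172.5, S_d = 97.5
Terminal payoffs (S − K): max(52.5, 0) = 52.5, max(-22.5, 0) = 0
Node 0 (S = 150): V_0 = e^(−0.06)·[0.8025·52.5000 + 0.1975·0.0000] = 39.6798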